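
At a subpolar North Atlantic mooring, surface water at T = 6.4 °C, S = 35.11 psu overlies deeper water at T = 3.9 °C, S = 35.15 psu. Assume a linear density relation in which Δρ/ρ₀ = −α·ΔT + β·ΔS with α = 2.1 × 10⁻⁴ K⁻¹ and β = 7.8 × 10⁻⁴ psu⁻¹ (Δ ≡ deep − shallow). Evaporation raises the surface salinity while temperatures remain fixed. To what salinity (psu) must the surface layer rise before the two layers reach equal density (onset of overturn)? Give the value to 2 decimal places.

35.82 psu

Neutral buoyancy requires −α(T_deep − T_surf) + β(S_deep − S_surf′) = 0.
S_surf′ = S_deep − (α/β)·ΔT = 35.15 − (2.1 × 10⁻⁴/7.8 × 10⁻⁴)·(-2.5) = 35.8231 psu.
Increase required: 35.8231 − 35.11 = 0.7131 psu.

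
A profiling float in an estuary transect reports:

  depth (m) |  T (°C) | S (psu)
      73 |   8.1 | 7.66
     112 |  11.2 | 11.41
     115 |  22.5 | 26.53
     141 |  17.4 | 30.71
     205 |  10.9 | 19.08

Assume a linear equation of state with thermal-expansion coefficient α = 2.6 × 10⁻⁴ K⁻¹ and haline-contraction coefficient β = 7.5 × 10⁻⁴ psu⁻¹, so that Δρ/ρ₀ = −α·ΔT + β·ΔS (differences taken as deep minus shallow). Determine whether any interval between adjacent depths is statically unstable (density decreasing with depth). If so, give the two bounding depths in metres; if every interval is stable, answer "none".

141–205 m

Evaluate Δρ/ρ₀ = −αΔT + βΔS across each adjacent pair:
  73–112 m: −αΔT+βΔS = −(2.6 × 10⁻⁴)(+3.1)+(7.5 × 10⁻⁴)(+3.75) = 2.0 × 10⁻³ → stable
  112–115 m: −αΔT+βΔS = −(2.6 × 10⁻⁴)(+11.3)+(7.5 × 10⁻⁴)(+15.12) = 8.4 × 10⁻³ → stable
  115–141 m: −αΔT+βΔS = −(2.6 × 10⁻⁴)(-5.1)+(7.5 × 10⁻⁴)(+4.18) = 4.5 × 10⁻³ → stable
  141–205 m: −αΔT+βΔS = −(2.6 × 10⁻⁴)(-6.5)+(7.5 × 10⁻⁴)(-11.63) = -7.0 × 10⁻³ → UNSTABLE
The 141–205 m interval has Δρ < 0: lighter water underlies denser water.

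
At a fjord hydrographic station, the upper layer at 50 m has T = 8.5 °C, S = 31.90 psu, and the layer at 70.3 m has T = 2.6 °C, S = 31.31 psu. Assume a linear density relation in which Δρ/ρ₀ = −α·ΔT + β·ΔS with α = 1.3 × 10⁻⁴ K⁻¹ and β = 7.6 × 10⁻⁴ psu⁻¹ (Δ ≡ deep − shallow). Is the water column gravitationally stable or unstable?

stable

ΔT = 2.6 − 8.5 = -5.9 K and ΔS = 31.31 − 31.90 = -0.59 psu (deep − shallow).
−αΔT = 7.67 × 10⁻⁴; βΔS = -4.484 × 10⁻⁴; sum Δρ/ρ₀ = 3.186 × 10⁻⁴.
Δρ/ρ₀ > 0, so Δρ > 0: deeper water is denser → statically stable.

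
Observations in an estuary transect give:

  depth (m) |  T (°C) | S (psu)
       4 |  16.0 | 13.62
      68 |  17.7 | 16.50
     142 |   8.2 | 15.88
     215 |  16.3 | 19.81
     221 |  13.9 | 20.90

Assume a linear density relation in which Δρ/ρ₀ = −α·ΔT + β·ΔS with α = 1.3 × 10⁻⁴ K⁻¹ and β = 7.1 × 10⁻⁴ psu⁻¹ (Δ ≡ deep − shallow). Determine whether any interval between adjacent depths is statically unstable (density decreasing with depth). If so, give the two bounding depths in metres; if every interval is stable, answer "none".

Evaluate Δρ/ρ₀ = −αΔT + βΔS across each adjacent pair:
  4–68 m: −αΔT+βΔS = −(1.3 × 10⁻⁴)(+1.7)+(7.1 × 10⁻⁴)(+2.88) = 1.8 × 10⁻³ → stable
  68–142 m: −αΔT+βΔS = −(1.3 × 10⁻⁴)(-9.5)+(7.1 × 10⁻⁴)(-0.62) = 7.9 × 10⁻⁴ → stable
  142–215 m: −αΔT+βΔS = −(1.3 × 10⁻⁴)(+8.1)+(7.1 × 10⁻⁴)(+3.93) = 1.7 × 10⁻³ → stable
  215–221 m: −αΔT+βΔS = −(1.3 × 10⁻⁴)(-2.4)+(7.1 × 10⁻⁴)(+1.09) = 1.1 × 10⁻³ → stable
Every interval has Δρ > 0: the column is stably stratified throughout.

none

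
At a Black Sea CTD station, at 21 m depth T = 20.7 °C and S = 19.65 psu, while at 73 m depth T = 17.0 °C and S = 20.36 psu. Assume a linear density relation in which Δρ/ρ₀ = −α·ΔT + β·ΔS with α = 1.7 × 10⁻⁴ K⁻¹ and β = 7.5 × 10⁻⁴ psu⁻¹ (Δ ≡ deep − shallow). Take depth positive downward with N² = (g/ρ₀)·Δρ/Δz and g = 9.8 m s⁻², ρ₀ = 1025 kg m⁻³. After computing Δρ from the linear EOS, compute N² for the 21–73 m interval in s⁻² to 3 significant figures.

2.19 × 10⁻⁴ s⁻²

ΔT = -3.7 K, ΔS = +0.71 psu (deep − shallow).
Δρ/ρ₀ = −αΔT + βΔS = 6.29 × 10⁻⁴ + 5.325 × 10⁻⁴ = 1.1615 × 10⁻³, so Δρ ≈ 1.191 kg m⁻³.
N² = (g/ρ₀)·Δρ/Δz = g·(Δρ/ρ₀)/Δz = 9.8 × 1.1615 × 10⁻³ / 52 = 2.1890 × 10⁻⁴ s⁻² ≈ 2.19 × 10⁻⁴ s⁻².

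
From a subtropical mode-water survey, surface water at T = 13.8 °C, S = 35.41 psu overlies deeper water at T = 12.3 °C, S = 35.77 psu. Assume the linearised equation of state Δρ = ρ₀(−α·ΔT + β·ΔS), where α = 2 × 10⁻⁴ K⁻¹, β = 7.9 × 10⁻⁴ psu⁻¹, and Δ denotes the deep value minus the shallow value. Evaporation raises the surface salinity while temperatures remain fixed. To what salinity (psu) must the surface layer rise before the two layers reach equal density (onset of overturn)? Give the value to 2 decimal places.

Neutral buoyancy requires −α(T_deep − T_surf) + β(S_deep − S_surf′) = 0.
S_surf′ = S_deep − (α/β)·ΔT = 35.77 − (2 × 10⁻⁴/7.9 × 10⁻⁴)·(-1.5) = 36.1497 psu.
Increase required: 36.1497 − 35.41 = 0.7397 psu.

36.15 psu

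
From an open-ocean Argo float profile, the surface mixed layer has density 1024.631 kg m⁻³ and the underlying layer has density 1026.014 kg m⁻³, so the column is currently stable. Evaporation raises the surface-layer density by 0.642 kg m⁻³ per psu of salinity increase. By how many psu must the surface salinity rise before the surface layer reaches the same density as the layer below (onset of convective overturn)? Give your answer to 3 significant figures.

Density deficit of the surface layer: 1026.014 − 1024.631 = 1.383 kg m⁻³.
Required change = 1.383 / 0.642 = 2.15 psu.

2.15 psu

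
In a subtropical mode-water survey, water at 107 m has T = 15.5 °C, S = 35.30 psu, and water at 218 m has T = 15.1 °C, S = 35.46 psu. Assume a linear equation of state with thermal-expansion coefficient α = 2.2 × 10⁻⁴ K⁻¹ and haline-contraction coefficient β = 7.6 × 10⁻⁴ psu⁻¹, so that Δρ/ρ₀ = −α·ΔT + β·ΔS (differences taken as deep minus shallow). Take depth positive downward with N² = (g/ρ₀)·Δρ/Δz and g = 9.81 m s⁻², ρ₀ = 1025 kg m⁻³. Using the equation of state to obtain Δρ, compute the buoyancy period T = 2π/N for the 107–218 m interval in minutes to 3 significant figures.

24.3 min

ΔT = -0.4 K, ΔS = +0.16 psu (deep − shallow).
Δρ/ρ₀ = −αΔT + βΔS = 8.80 × 10⁻⁵ + 1.216 × 10⁻⁴ = 2.096 × 10⁻⁴, so Δρ ≈ 0.2148 kg m⁻³.
N² = (g/ρ₀)·Δρ/Δz = g·(Δρ/ρ₀)/Δz = 9.81 × 2.096 × 10⁻⁴ / 111 = 1.8524 × 10⁻⁵ s⁻².
N = √(1.8524 × 10⁻⁵) = 4.3040 × 10⁻³ rad s⁻¹ → T = 2π/N = 1.4598 × 10³ s = 24.330 min ≈ 24.3 min.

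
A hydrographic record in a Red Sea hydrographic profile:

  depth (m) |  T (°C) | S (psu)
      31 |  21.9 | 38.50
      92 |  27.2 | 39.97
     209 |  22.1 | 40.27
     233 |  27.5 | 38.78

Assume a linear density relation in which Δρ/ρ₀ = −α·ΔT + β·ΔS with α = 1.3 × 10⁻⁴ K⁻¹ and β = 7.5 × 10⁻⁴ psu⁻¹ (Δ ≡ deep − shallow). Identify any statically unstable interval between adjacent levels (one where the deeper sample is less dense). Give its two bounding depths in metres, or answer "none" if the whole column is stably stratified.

Evaluate Δρ/ρ₀ = −αΔT + βΔS across each adjacent pair:
  31–92 m: −αΔT+βΔS = −(1.3 × 10⁻⁴)(+5.3)+(7.5 × 10⁻⁴)(+1.47) = 4.1 × 10⁻⁴ → stable
  92–209 m: −αΔT+βΔS = −(1.3 × 10⁻⁴)(-5.1)+(7.5 × 10⁻⁴)(+0.30) = 8.9 × 10⁻⁴ → stable
  209–233 m: −αΔT+βΔS = −(1.3 × 10⁻⁴)(+5.4)+(7.5 × 10⁻⁴)(-1.49) = -1.8 × 10⁻³ → UNSTABLE
The 209–233 m interval has Δρ < 0: lighter water underlies denser water.

209–233 m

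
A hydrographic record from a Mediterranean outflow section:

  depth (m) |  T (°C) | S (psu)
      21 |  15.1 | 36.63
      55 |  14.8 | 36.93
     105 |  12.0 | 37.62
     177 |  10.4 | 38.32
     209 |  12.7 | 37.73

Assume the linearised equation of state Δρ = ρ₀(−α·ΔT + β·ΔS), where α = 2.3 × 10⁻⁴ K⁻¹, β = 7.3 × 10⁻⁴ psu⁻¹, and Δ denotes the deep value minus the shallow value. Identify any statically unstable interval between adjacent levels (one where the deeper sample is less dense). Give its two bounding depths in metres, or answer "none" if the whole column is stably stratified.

177–209 m

Evaluate Δρ/ρ₀ = −αΔT + βΔS across each adjacent pair:
  21–55 m: −αΔT+βΔS = −(2.3 × 10⁻⁴)(-0.3)+(7.3 × 10⁻⁴)(+0.30) = 2.9 × 10⁻⁴ → stable
  55–105 m: −αΔT+βΔS = −(2.3 × 10⁻⁴)(-2.8)+(7.3 × 10⁻⁴)(+0.69) = 1.1 × 10⁻³ → stable
  105–177 m: −αΔT+βΔS = −(2.3 × 10⁻⁴)(-1.6)+(7.3 × 10⁻⁴)(+0.70) = 8.8 × 10⁻⁴ → stable
  177–209 m: −αΔT+βΔS = −(2.3 × 10⁻⁴)(+2.3)+(7.3 × 10⁻⁴)(-0.59) = -9.6 × 10⁻⁴ → UNSTABLE
The 177–209 m interval has Δρ < 0: lighter water underlies denser water.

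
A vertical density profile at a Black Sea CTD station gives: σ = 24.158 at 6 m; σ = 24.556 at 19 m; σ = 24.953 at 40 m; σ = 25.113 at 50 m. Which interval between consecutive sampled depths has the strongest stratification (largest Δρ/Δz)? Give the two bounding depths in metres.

6–19 m

Compute the density gradient over each adjacent pair:
  6–19 m: Δρ/Δz = 0.398/13 = 0.031 kg m⁻⁴
  19–40 m: Δρ/Δz = 0.397/21 = 0.019 kg m⁻⁴
  40–50 m: Δρ/Δz = 0.160/10 = 0.016 kg m⁻⁴
The largest gradient is in the 6–19 m interval — the pycnocline.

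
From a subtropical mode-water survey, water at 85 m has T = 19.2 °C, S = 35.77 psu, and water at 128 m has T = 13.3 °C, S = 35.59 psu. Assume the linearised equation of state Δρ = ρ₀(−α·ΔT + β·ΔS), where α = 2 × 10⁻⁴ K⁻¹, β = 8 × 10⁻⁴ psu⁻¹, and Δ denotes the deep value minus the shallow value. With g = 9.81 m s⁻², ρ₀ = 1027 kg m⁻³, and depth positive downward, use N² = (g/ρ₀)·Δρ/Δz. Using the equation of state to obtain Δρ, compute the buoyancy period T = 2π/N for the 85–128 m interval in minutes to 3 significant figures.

ΔT = -5.9 K, ΔS = -0.18 psu (deep − shallow).
Δρ/ρ₀ = −αΔT + βΔS = 1.18 × 10⁻³ − 1.44 × 10⁻⁴ = 1.036 × 10⁻³, so Δρ ≈ 1.064 kg m⁻³.
N² = (g/ρ₀)·Δρ/Δz = g·(Δρ/ρ₀)/Δz = 9.81 × 1.036 × 10⁻³ / 43 = 2.3635 × 10⁻⁴ s⁻².
N = √(2.3635 × 10⁻⁴) = 0.015374 rad s⁻¹ → T = 2π/N = 408.69 s = 6.8115 min ≈ 6.81 min.

6.81 min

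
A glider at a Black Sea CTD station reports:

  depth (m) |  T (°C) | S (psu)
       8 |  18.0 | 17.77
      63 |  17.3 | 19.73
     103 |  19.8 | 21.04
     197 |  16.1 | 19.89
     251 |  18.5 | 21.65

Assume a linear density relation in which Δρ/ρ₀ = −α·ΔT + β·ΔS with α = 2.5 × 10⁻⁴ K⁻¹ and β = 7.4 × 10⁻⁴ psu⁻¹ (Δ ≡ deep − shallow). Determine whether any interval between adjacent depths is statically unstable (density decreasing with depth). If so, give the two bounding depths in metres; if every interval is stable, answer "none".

none

Evaluate Δρ/ρ₀ = −αΔT + βΔS across each adjacent pair:
  8–63 m: −αΔT+βΔS = −(2.5 × 10⁻⁴)(-0.7)+(7.4 × 10⁻⁴)(+1.96) = 1.6 × 10⁻³ → stable
  63–103 m: −αΔT+βΔS = −(2.5 × 10⁻⁴)(+2.5)+(7.4 × 10⁻⁴)(+1.31) = 3.4 × 10⁻⁴ → stable
  103–197 m: −αΔT+βΔS = −(2.5 × 10⁻⁴)(-3.7)+(7.4 × 10⁻⁴)(-1.15) = 7.4 × 10⁻⁵ → stable
  197–251 m: −αΔT+βΔS = −(2.5 × 10⁻⁴)(+2.4)+(7.4 × 10⁻⁴)(+1.76) = 7.0 × 10⁻⁴ → stable
Every interval has Δρ > 0: the column is stably stratified throughout.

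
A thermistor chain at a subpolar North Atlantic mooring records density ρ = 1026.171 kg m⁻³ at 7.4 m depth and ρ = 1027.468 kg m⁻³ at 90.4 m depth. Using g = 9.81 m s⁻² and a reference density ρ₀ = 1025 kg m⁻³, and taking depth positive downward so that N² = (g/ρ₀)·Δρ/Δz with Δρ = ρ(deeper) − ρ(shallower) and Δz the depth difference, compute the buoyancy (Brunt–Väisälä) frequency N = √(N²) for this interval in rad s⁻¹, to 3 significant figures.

0.0122 rad s⁻¹

Δρ = 1027.468 − 1026.171 = 1.297 kg m⁻³ over Δz = 90.4 − 7.4 = 83 m.
N² = (9.81/1025) × (1.297/83) = 1.4956 × 10⁻⁴ s⁻².
N = √(1.4956 × 10⁻⁴) = 0.012229 rad s⁻¹ ≈ 0.0122 rad s⁻¹.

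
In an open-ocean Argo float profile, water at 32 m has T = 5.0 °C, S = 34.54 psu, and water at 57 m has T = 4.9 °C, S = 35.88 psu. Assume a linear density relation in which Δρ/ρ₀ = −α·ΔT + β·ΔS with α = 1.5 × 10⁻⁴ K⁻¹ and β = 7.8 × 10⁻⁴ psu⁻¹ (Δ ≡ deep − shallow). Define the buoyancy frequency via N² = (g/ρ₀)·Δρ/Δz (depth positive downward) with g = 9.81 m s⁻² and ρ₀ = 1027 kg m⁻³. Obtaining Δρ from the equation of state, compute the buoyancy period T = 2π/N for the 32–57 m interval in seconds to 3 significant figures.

308 s

ΔT = -0.1 K, ΔS = +1.34 psu (deep − shallow).
Δρ/ρ₀ = −αΔT + βΔS = 1.50 × 10⁻⁵ + 1.0452 × 10⁻³ = 1.0602 × 10⁻³, so Δρ ≈ 1.089 kg m⁻³.
N² = (g/ρ₀)·Δρ/Δz = g·(Δρ/ρ₀)/Δz = 9.81 × 1.0602 × 10⁻³ / 25 = 4.1602 × 10⁻⁴ s⁻².
N = √(4.1602 × 10⁻⁴) = 0.020397 rad s⁻¹ → T = 2π/N = 308.04 s ≈ 308 s.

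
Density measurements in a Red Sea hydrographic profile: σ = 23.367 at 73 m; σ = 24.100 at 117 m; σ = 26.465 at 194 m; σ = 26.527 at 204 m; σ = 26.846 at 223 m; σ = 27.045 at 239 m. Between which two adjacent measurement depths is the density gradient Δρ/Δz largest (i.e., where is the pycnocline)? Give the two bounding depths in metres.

Compute the density gradient over each adjacent pair:
  73–117 m: Δρ/Δz = 0.733/44 = 0.017 kg m⁻⁴
  117–194 m: Δρ/Δz = 2.365/77 = 0.031 kg m⁻⁴
  194–204 m: Δρ/Δz = 0.062/10 = 6.2 × 10⁻³ kg m⁻⁴
  204–223 m: Δρ/Δz = 0.319/19 = 0.017 kg m⁻⁴
  223–239 m: Δρ/Δz = 0.199/16 = 0.012 kg m⁻⁴
The largest gradient is in the 117–194 m interval — the pycnocline.

117–194 m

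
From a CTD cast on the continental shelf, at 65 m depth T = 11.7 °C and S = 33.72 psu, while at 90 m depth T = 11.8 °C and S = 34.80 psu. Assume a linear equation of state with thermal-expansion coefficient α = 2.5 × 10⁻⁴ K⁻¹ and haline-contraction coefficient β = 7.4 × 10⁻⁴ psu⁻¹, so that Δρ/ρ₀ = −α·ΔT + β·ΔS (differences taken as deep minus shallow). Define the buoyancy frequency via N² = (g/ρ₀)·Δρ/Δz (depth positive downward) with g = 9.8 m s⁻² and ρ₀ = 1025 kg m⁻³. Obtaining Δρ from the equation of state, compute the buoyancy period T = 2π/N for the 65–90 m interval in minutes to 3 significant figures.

6.01 min

ΔT = +0.1 K, ΔS = +1.08 psu (deep − shallow).
Δρ/ρ₀ = −αΔT + βΔS = -2.50 × 10⁻⁵ + 7.992 × 10⁻⁴ = 7.742 × 10⁻⁴, so Δρ ≈ 0.7936 kg m⁻³.
N² = (g/ρ₀)·Δρ/Δz = g·(Δρ/ρ₀)/Δz = 9.8 × 7.742 × 10⁻⁴ / 25 = 3.0349 × 10⁻⁴ s⁻².
N = √(3.0349 × 10⁻⁴) = 0.017421 rad s⁻¹ → T = 2π/N = 360.67 s = 6.0112 min ≈ 6.01 min.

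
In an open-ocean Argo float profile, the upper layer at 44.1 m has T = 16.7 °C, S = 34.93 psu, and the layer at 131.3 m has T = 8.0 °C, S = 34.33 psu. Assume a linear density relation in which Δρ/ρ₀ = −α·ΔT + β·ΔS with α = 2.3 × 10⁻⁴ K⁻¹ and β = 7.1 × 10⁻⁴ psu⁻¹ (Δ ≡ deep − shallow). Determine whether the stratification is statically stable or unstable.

ΔT = 8.0 − 16.7 = -8.7 K and ΔS = 34.33 − 34.93 = -0.60 psu (deep − shallow).
−αΔT = 2.001 × 10⁻³; βΔS = -4.26 × 10⁻⁴; sum Δρ/ρ₀ = 1.575 × 10⁻³.
Δρ/ρ₀ > 0, so Δρ > 0: deeper water is denser → statically stable.

stable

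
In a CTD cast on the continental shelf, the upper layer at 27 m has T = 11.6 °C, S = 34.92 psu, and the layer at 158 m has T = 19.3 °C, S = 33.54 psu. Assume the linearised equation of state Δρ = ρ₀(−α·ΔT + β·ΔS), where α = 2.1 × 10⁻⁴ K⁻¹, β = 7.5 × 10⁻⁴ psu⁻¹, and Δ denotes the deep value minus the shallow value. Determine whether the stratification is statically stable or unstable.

unstable

ΔT = 19.3 − 11.6 = +7.7 K and ΔS = 33.54 − 34.92 = -1.38 psu (deep − shallow).
−αΔT = -1.617 × 10⁻³; βΔS = -1.035 × 10⁻³; sum Δρ/ρ₀ = -2.652 × 10⁻³.
Δρ/ρ₀ < 0, so Δρ < 0: deeper water is lighter → statically unstable; the column would overturn.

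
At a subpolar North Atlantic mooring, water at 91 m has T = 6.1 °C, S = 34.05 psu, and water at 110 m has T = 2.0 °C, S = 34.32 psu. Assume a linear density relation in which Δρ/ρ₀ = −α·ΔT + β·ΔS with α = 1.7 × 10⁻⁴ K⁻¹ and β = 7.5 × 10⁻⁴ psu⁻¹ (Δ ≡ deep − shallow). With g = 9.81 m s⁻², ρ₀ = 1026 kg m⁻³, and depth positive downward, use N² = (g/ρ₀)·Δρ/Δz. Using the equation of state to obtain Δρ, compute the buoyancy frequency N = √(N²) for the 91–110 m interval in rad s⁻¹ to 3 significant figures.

0.0216 rad s⁻¹

ΔT = -4.1 K, ΔS = +0.27 psu (deep − shallow).
Δρ/ρ₀ = −αΔT + βΔS = 6.97 × 10⁻⁴ + 2.025 × 10⁻⁴ = 8.995 × 10⁻⁴, so Δρ ≈ 0.9229 kg m⁻³.
N² = (g/ρ₀)·Δρ/Δz = g·(Δρ/ρ₀)/Δz = 9.81 × 8.995 × 10⁻⁴ / 19 = 4.6443 × 10⁻⁴ s⁻².
N = √(4.6443 × 10⁻⁴) = 0.021551 rad s⁻¹ ≈ 0.0216 rad s⁻¹.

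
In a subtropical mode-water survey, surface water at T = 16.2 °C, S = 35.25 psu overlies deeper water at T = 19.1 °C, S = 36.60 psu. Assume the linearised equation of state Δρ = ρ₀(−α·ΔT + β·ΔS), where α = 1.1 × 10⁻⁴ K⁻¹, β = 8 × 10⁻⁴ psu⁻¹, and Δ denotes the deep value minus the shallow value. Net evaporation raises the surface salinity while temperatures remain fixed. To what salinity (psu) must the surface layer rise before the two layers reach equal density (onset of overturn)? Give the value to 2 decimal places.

36.20 psu

Neutral buoyancy requires −α(T_deep − T_surf) + β(S_deep − S_surf′) = 0.
S_surf′ = S_deep − (α/β)·ΔT = 36.60 − (1.1 × 10⁻⁴/8 × 10⁻⁴)·(+2.9) = 36.2013 psu.
Increase required: 36.2013 − 35.25 = 0.9513 psu.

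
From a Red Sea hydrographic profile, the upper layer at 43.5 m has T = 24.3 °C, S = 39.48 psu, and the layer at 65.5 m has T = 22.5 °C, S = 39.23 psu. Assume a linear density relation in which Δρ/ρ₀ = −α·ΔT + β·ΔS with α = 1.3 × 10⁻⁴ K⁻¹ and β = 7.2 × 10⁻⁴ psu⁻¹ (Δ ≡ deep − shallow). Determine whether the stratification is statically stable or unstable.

ΔT = 22.5 − 24.3 = -1.8 K and ΔS = 39.23 − 39.48 = -0.25 psu (deep − shallow).
−αΔT = 2.34 × 10⁻⁴; βΔS = -1.80 × 10⁻⁴; sum Δρ/ρ₀ = 5.40 × 10⁻⁵.
Δρ/ρ₀ > 0, so Δρ > 0: deeper water is denser → statically stable.

stable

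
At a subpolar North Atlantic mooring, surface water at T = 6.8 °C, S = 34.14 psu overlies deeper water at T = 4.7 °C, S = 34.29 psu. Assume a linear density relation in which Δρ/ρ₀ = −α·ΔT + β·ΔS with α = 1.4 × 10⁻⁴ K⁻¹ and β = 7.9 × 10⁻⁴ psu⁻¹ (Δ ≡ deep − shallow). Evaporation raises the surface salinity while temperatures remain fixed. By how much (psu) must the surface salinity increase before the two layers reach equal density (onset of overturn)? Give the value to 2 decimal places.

Neutral buoyancy requires −α(T_deep − T_surf) + β(S_deep − S_surf′) = 0.
S_surf′ = S_deep − (α/β)·ΔT = 34.29 − (1.4 × 10⁻⁴/7.9 × 10⁻⁴)·(-2.1) = 34.6622 psu.
Increase required: 34.6622 − 34.14 = 0.5222 psu.

0.52 psu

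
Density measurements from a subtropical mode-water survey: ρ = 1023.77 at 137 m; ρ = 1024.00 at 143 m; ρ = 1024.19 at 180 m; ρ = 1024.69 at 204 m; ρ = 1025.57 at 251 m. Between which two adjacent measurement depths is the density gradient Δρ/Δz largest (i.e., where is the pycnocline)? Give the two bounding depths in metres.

Compute the density gradient over each adjacent pair:
  137–143 m: Δρ/Δz = 0.23/6 = 0.038 kg m⁻⁴
  143–180 m: Δρ/Δz = 0.19/37 = 5.1 × 10⁻³ kg m⁻⁴
  180–204 m: Δρ/Δz = 0.50/24 = 0.021 kg m⁻⁴
  204–251 m: Δρ/Δz = 0.88/47 = 0.019 kg m⁻⁴
The largest gradient is in the 137–143 m interval — the pycnocline.

137–143 m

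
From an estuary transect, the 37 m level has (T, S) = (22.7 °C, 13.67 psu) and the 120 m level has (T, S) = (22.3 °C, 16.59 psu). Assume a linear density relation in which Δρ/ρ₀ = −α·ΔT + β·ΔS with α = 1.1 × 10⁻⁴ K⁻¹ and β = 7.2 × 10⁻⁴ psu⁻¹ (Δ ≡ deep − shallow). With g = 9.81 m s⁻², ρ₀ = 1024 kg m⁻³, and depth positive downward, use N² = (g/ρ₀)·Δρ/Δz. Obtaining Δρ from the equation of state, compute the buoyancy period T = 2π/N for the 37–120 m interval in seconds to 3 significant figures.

ΔT = -0.4 K, ΔS = +2.92 psu (deep − shallow).
Δρ/ρ₀ = −αΔT + βΔS = 4.40 × 10⁻⁵ + 2.1024 × 10⁻³ = 2.1464 × 10⁻³, so Δρ ≈ 2.198 kg m⁻³.
N² = (g/ρ₀)·Δρ/Δz = g·(Δρ/ρ₀)/Δz = 9.81 × 2.1464 × 10⁻³ / 83 = 2.5369 × 10⁻⁴ s⁻².
N = √(2.5369 × 10⁻⁴) = 0.015928 rad s⁻¹ → T = 2π/N = 394.47 s ≈ 394 s.

394 s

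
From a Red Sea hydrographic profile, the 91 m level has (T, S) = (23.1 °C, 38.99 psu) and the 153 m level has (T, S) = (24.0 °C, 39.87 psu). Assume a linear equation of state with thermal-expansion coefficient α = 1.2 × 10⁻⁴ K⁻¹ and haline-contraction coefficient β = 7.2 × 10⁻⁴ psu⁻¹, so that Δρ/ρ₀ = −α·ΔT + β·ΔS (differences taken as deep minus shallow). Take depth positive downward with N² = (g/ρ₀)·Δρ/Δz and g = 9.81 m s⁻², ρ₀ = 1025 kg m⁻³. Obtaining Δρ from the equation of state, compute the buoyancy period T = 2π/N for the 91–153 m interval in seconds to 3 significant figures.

689 s

ΔT = +0.9 K, ΔS = +0.88 psu (deep − shallow).
Δρ/ρ₀ = −αΔT + βΔS = -1.08 × 10⁻⁴ + 6.336 × 10⁻⁴ = 5.256 × 10⁻⁴, so Δρ ≈ 0.5387 kg m⁻³.
N² = (g/ρ₀)·Δρ/Δz = g·(Δρ/ρ₀)/Δz = 9.81 × 5.256 × 10⁻⁴ / 62 = 8.3163 × 10⁻⁵ s⁻².
N = √(8.3163 × 10⁻⁵) = 9.1194 × 10⁻³ rad s⁻¹ → T = 2π/N = 688.99 s ≈ 689 s.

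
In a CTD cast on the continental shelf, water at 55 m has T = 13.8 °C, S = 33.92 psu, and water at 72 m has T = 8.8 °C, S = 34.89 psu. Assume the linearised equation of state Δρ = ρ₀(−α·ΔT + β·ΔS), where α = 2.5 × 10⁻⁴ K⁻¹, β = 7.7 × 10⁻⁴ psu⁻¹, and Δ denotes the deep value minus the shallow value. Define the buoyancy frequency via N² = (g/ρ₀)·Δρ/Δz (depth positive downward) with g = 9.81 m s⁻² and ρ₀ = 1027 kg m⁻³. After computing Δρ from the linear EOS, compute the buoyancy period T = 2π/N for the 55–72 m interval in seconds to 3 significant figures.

ΔT = -5.0 K, ΔS = +0.97 psu (deep − shallow).
Δρ/ρ₀ = −αΔT + βΔS = 1.25 × 10⁻³ + 7.469 × 10⁻⁴ = 1.9969 × 10⁻³, so Δρ ≈ 2.051 kg m⁻³.
N² = (g/ρ₀)·Δρ/Δz = g·(Δρ/ρ₀)/Δz = 9.81 × 1.9969 × 10⁻³ / 17 = 1.1523 × 10⁻³ s⁻².
N = √(1.1523 × 10⁻³) = 0.033946 rad s⁻¹ → T = 2π/N = 185.09 s ≈ 185 s.

185 s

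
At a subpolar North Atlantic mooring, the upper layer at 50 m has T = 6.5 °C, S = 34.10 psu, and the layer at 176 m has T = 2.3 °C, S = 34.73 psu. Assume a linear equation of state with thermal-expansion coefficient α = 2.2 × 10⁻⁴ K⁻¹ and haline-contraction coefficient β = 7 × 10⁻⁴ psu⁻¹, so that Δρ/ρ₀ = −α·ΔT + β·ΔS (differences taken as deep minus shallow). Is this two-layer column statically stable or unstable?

ΔT = 2.3 − 6.5 = -4.2 K and ΔS = 34.73 − 34.10 = +0.63 psu (deep − shallow).
−αΔT = 9.24 × 10⁻⁴; βΔS = 4.41 × 10⁻⁴; sum Δρ/ρ₀ = 1.365 × 10⁻³.
Δρ/ρ₀ > 0, so Δρ > 0: deeper water is denser → statically stable.

stable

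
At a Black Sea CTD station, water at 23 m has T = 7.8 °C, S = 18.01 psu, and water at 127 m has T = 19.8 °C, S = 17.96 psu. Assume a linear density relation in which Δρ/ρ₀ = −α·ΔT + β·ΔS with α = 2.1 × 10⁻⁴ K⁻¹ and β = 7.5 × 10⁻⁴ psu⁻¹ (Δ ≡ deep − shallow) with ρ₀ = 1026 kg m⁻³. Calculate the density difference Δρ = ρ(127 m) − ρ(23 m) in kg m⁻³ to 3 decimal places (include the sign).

-2.624 kg m⁻³

ΔT = +12.0 K, ΔS = -0.05 psu (deep − shallow).
Δρ/ρ₀ = −(2.1 × 10⁻⁴)(+12.0) + (7.5 × 10⁻⁴)(-0.05) = -2.5575 × 10⁻³.
Δρ = 1026 × (-2.5575 × 10⁻³) = -2.624 kg m⁻³.
Negative Δρ: lighter below, statically unstable.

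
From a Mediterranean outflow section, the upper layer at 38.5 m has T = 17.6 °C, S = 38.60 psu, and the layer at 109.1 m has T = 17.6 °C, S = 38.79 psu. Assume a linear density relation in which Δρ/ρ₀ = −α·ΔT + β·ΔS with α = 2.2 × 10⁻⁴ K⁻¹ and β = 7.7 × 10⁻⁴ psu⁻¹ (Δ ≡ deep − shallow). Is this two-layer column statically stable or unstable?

ΔT = 17.6 − 17.6 = +0.0 K and ΔS = 38.79 − 38.60 = +0.19 psu (deep − shallow).
−αΔT = 0; βΔS = 1.463 × 10⁻⁴; sum Δρ/ρ₀ = 1.463 × 10⁻⁴.
Δρ/ρ₀ > 0, so Δρ > 0: deeper water is denser → statically stable.

stable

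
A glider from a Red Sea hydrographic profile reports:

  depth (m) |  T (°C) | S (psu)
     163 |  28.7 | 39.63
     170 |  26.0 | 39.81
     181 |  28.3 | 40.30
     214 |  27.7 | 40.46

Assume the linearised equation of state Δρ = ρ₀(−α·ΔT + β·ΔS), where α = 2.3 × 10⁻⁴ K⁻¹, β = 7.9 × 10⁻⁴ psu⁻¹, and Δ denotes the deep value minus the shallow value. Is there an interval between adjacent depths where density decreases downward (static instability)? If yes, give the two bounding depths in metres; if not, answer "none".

170–181 m

Evaluate Δρ/ρ₀ = −αΔT + βΔS across each adjacent pair:
  163–170 m: −αΔT+βΔS = −(2.3 × 10⁻⁴)(-2.7)+(7.9 × 10⁻⁴)(+0.18) = 7.6 × 10⁻⁴ → stable
  170–181 m: −αΔT+βΔS = −(2.3 × 10⁻⁴)(+2.3)+(7.9 × 10⁻⁴)(+0.49) = -1.4 × 10⁻⁴ → UNSTABLE
  181–214 m: −αΔT+βΔS = −(2.3 × 10⁻⁴)(-0.6)+(7.9 × 10⁻⁴)(+0.16) = 2.6 × 10⁻⁴ → stable
The 170–181 m interval has Δρ < 0: lighter water underlies denser water.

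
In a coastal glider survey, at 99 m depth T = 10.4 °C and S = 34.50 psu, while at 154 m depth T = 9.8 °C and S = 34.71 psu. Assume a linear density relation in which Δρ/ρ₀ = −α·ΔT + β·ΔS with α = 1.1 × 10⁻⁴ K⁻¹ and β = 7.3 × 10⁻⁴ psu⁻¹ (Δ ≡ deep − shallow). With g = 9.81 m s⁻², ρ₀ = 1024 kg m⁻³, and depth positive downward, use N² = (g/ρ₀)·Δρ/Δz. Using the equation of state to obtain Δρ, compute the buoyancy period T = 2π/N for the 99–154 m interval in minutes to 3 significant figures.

16.7 min

ΔT = -0.6 K, ΔS = +0.21 psu (deep − shallow).
Δρ/ρ₀ = −αΔT + βΔS = 6.60 × 10⁻⁵ + 1.533 × 10⁻⁴ = 2.193 × 10⁻⁴, so Δρ ≈ 0.2246 kg m⁻³.
N² = (g/ρ₀)·Δρ/Δz = g·(Δρ/ρ₀)/Δz = 9.81 × 2.193 × 10⁻⁴ / 55 = 3.9115 × 10⁻⁵ s⁻².
N = √(3.9115 × 10⁻⁵) = 6.2542 × 10⁻³ rad s⁻¹ → T = 2π/N = 1.0046 × 10³ s = 16.743 min ≈ 16.7 min.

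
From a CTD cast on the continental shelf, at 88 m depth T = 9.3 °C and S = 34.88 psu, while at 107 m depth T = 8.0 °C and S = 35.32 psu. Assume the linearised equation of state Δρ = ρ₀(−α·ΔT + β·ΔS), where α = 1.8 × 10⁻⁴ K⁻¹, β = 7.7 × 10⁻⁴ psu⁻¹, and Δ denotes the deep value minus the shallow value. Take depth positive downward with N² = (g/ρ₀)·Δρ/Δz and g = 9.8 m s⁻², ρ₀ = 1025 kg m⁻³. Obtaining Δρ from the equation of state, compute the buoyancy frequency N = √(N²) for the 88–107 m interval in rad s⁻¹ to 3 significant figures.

0.0172 rad s⁻¹

ΔT = -1.3 K, ΔS = +0.44 psu (deep − shallow).
Δρ/ρ₀ = −αΔT + βΔS = 2.34 × 10⁻⁴ + 3.388 × 10⁻⁴ = 5.728 × 10⁻⁴, so Δρ ≈ 0.5871 kg m⁻³.
N² = (g/ρ₀)·Δρ/Δz = g·(Δρ/ρ₀)/Δz = 9.8 × 5.728 × 10⁻⁴ / 19 = 2.9544 × 10⁻⁴ s⁻².
N = √(2.9544 × 10⁻⁴) = 0.017188 rad s⁻¹ ≈ 0.0172 rad s⁻¹.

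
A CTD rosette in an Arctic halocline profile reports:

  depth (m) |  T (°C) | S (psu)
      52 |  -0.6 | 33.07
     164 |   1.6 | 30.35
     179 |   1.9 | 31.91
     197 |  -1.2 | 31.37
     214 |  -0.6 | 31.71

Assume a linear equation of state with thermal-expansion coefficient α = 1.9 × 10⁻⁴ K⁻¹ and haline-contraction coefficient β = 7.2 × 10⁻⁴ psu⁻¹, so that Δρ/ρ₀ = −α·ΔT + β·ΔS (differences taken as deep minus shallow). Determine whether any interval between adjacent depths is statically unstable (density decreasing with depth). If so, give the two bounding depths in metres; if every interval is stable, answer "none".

Evaluate Δρ/ρ₀ = −αΔT + βΔS across each adjacent pair:
  52–164 m: −αΔT+βΔS = −(1.9 × 10⁻⁴)(+2.2)+(7.2 × 10⁻⁴)(-2.72) = -2.4 × 10⁻³ → UNSTABLE
  164–179 m: −αΔT+βΔS = −(1.9 × 10⁻⁴)(+0.3)+(7.2 × 10⁻⁴)(+1.56) = 1.1 × 10⁻³ → stable
  179–197 m: −αΔT+βΔS = −(1.9 × 10⁻⁴)(-3.1)+(7.2 × 10⁻⁴)(-0.54) = 2.0 × 10⁻⁴ → stable
  197–214 m: −αΔT+βΔS = −(1.9 × 10⁻⁴)(+0.6)+(7.2 × 10⁻⁴)(+0.34) = 1.3 × 10⁻⁴ → stable
The 52–164 m interval has Δρ < 0: lighter water underlies denser water.

52–164 m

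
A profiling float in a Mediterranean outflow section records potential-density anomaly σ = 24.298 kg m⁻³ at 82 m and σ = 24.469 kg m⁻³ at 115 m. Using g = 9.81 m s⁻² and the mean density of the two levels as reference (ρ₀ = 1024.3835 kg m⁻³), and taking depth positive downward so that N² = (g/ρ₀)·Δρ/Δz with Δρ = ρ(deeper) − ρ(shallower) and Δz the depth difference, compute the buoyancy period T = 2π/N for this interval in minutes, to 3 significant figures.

Δρ = 1024.469 − 1024.298 = 0.171 kg m⁻³ over Δz = 115 − 82 = 33 m.
N² = (9.81/1024.3835) × (0.171/33) = 4.9624 × 10⁻⁵ s⁻².
N = √(4.9624 × 10⁻⁵) = 7.0444 × 10⁻³ rad s⁻¹, so T = 2π/N = 891.94 s = 14.866 min ≈ 14.9 min.
Since Δρ > 0 the layer is stably stratified.

14.9 min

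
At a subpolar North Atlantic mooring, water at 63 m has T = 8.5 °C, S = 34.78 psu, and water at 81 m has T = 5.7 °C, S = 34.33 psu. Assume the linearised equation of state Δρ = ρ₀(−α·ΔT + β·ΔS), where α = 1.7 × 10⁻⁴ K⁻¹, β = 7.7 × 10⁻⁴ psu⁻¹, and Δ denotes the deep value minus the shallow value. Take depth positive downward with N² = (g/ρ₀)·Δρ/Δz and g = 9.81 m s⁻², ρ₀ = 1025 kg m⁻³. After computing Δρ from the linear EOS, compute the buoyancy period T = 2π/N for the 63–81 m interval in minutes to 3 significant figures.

12.5 min

ΔT = -2.8 K, ΔS = -0.45 psu (deep − shallow).
Δρ/ρ₀ = −αΔT + βΔS = 4.76 × 10⁻⁴ − 3.465 × 10⁻⁴ = 1.295 × 10⁻⁴, so Δρ ≈ 0.1327 kg m⁻³.
N² = (g/ρ₀)·Δρ/Δz = g·(Δρ/ρ₀)/Δz = 9.81 × 1.295 × 10⁻⁴ / 18 = 7.0578 × 10⁻⁵ s⁻².
N = √(7.0578 × 10⁻⁵) = 8.4011 × 10⁻³ rad s⁻¹ → T = 2π/N = 747.90 s = 12.465 min ≈ 12.5 min.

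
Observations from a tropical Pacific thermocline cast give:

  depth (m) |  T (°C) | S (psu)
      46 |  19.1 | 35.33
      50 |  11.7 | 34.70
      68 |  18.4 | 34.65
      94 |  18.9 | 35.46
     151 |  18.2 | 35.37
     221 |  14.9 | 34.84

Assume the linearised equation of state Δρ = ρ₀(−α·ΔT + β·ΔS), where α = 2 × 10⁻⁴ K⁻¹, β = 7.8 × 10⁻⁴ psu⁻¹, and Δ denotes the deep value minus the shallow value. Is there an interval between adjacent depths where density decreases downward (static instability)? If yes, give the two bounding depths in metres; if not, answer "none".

Evaluate Δρ/ρ₀ = −αΔT + βΔS across each adjacent pair:
  46–50 m: −αΔT+βΔS = −(2 × 10⁻⁴)(-7.4)+(7.8 × 10⁻⁴)(-0.63) = 9.9 × 10⁻⁴ → stable
  50–68 m: −αΔT+βΔS = −(2 × 10⁻⁴)(+6.7)+(7.8 × 10⁻⁴)(-0.05) = -1.4 × 10⁻³ → UNSTABLE
  68–94 m: −αΔT+βΔS = −(2 × 10⁻⁴)(+0.5)+(7.8 × 10⁻⁴)(+0.81) = 5.3 × 10⁻⁴ → stable
  94–151 m: −αΔT+βΔS = −(2 × 10⁻⁴)(-0.7)+(7.8 × 10⁻⁴)(-0.09) = 7.0 × 10⁻⁵ → stable
  151–221 m: −αΔT+βΔS = −(2 × 10⁻⁴)(-3.3)+(7.8 × 10⁻⁴)(-0.53) = 2.5 × 10⁻⁴ → stable
The 50–68 m interval has Δρ < 0: lighter water underlies denser water.

50–68 m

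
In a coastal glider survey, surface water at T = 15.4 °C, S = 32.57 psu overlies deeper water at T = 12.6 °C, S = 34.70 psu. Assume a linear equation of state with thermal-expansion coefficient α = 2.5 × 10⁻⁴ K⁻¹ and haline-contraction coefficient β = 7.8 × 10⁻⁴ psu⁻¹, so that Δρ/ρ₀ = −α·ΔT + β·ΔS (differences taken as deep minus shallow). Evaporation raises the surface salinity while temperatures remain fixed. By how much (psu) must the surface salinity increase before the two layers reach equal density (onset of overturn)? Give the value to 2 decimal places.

Neutral buoyancy requires −α(T_deep − T_surf) + β(S_deep − S_surf′) = 0.
S_surf′ = S_deep − (α/β)·ΔT = 34.70 − (2.5 × 10⁻⁴/7.8 × 10⁻⁴)·(-2.8) = 35.5974 psu.
Increase required: 35.5974 − 32.57 = 3.0274 psu.

3.03 psu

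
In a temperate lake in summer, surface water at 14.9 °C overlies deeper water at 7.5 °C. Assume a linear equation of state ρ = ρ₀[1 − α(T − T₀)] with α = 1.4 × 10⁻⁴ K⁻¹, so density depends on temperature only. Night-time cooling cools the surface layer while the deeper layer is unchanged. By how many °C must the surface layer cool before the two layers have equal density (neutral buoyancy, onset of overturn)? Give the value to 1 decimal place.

With temperature the only control, equal density requires T_surf′ = T_deep.
T_surf′ = 7.5 °C.
Cooling required: 14.9 − 7.5 = 7.4 °C.

7.4 °C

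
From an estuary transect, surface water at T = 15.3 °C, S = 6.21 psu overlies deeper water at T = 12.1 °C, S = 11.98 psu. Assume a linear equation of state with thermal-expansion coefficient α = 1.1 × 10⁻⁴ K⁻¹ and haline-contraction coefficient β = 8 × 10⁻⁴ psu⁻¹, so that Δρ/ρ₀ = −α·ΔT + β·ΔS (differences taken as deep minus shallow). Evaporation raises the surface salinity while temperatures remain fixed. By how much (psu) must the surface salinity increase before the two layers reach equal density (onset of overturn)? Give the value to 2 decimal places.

Neutral buoyancy requires −α(T_deep − T_surf) + β(S_deep − S_surf′) = 0.
S_surf′ = S_deep − (α/β)·ΔT = 11.98 − (1.1 × 10⁻⁴/8 × 10⁻⁴)·(-3.2) = 12.4200 psu.
Increase required: 12.4200 − 6.21 = 6.2100 psu.

6.21 psu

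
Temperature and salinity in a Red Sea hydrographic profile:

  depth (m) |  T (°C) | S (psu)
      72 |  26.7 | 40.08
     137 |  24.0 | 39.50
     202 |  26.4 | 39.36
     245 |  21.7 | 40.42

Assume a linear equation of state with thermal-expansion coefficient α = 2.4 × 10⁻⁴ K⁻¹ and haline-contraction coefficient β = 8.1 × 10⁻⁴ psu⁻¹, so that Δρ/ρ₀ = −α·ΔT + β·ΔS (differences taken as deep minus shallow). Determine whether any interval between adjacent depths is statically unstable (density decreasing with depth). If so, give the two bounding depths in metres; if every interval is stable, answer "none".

Evaluate Δρ/ρ₀ = −αΔT + βΔS across each adjacent pair:
  72–137 m: −αΔT+βΔS = −(2.4 × 10⁻⁴)(-2.7)+(8.1 × 10⁻⁴)(-0.58) = 1.8 × 10⁻⁴ → stable
  137–202 m: −αΔT+βΔS = −(2.4 × 10⁻⁴)(+2.4)+(8.1 × 10⁻⁴)(-0.14) = -6.9 × 10⁻⁴ → UNSTABLE
  202–245 m: −αΔT+βΔS = −(2.4 × 10⁻⁴)(-4.7)+(8.1 × 10⁻⁴)(+1.06) = 2.0 × 10⁻³ → stable
The 137–202 m interval has Δρ < 0: lighter water underlies denser water.

137–202 m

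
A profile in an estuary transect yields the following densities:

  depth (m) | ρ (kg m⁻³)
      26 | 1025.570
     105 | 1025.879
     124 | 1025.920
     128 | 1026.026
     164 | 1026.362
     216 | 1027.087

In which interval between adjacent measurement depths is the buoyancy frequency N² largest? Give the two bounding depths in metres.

124–128 m

Compute the density gradient over each adjacent pair:
  26–105 m: Δρ/Δz = 0.309/79 = 3.9 × 10⁻³ kg m⁻⁴
  105–124 m: Δρ/Δz = 0.041/19 = 2.2 × 10⁻³ kg m⁻⁴
  124–128 m: Δρ/Δz = 0.106/4 = 0.026 kg m⁻⁴
  128–164 m: Δρ/Δz = 0.336/36 = 9.3 × 10⁻³ kg m⁻⁴
  164–216 m: Δρ/Δz = 0.725/52 = 0.014 kg m⁻⁴
The largest gradient is in the 124–128 m interval — the pycnocline.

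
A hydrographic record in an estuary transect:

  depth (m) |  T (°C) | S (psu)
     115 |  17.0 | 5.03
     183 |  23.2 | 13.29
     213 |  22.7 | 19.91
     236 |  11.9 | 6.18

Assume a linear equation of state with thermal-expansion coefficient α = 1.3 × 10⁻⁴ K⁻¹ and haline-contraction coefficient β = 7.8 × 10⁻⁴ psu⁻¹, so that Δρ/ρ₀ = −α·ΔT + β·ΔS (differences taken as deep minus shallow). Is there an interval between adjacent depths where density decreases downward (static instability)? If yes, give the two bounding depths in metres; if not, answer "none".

Evaluate Δρ/ρ₀ = −αΔT + βΔS across each adjacent pair:
  115–183 m: −αΔT+βΔS = −(1.3 × 10⁻⁴)(+6.2)+(7.8 × 10⁻⁴)(+8.26) = 5.6 × 10⁻³ → stable
  183–213 m: −αΔT+βΔS = −(1.3 × 10⁻⁴)(-0.5)+(7.8 × 10⁻⁴)(+6.62) = 5.2 × 10⁻³ → stable
  213–236 m: −αΔT+βΔS = −(1.3 × 10⁻⁴)(-10.8)+(7.8 × 10⁻⁴)(-13.73) = -9.3 × 10⁻³ → UNSTABLE
The 213–236 m interval has Δρ < 0: lighter water underlies denser water.

213–236 m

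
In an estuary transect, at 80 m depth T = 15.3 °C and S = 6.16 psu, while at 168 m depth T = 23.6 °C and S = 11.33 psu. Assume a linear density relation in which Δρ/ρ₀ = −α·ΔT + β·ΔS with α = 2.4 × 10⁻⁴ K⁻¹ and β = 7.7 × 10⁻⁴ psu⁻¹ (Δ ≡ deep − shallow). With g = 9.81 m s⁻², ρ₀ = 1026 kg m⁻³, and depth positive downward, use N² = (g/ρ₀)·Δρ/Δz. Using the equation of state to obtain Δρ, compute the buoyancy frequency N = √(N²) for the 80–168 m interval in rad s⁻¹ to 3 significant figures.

ΔT = +8.3 K, ΔS = +5.17 psu (deep − shallow).
Δρ/ρ₀ = −αΔT + βΔS = -1.992 × 10⁻³ + 3.9809 × 10⁻³ = 1.9889 × 10⁻³, so Δρ ≈ 2.041 kg m⁻³.
N² = (g/ρ₀)·Δρ/Δz = g·(Δρ/ρ₀)/Δz = 9.81 × 1.9889 × 10⁻³ / 88 = 2.2172 × 10⁻⁴ s⁻².
N = √(2.2172 × 10⁻⁴) = 0.014890 rad s⁻¹ ≈ 0.0149 rad s⁻¹.

0.0149 rad s⁻¹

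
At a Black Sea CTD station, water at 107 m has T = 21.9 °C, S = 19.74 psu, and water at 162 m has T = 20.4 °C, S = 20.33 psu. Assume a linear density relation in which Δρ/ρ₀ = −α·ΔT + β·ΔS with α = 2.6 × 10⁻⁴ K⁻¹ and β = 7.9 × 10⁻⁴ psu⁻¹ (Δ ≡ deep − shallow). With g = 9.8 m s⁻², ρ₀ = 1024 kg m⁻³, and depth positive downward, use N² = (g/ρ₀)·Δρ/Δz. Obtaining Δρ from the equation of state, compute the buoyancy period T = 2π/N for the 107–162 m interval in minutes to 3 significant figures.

ΔT = -1.5 K, ΔS = +0.59 psu (deep − shallow).
Δρ/ρ₀ = −αΔT + βΔS = 3.90 × 10⁻⁴ + 4.661 × 10⁻⁴ = 8.561 × 10⁻⁴, so Δρ ≈ 0.8766 kg m⁻³.
N² = (g/ρ₀)·Δρ/Δz = g·(Δρ/ρ₀)/Δz = 9.8 × 8.561 × 10⁻⁴ / 55 = 1.5254 × 10⁻⁴ s⁻².
N = √(1.5254 × 10⁻⁴) = 0.012351 rad s⁻¹ → T = 2π/N = 508.72 s = 8.4787 min ≈ 8.48 min.

8.48 min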